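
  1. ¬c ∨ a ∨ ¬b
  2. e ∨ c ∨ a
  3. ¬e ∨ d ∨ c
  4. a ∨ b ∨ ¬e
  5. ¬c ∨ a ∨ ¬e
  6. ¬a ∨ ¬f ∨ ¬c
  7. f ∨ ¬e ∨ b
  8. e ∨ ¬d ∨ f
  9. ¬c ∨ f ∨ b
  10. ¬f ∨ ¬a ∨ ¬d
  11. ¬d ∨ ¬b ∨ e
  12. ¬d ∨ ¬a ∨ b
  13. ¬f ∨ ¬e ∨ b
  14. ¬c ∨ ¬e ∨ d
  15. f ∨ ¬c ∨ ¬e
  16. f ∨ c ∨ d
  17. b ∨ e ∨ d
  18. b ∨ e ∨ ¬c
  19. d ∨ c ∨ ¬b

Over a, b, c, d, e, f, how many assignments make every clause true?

4

There are 2^6 = 64 truth assignments over (a, b, c, d, e, f).
Split on a. With a = True, the clauses containing a are satisfied and ¬a drops from the rest; 2 of the 2^5 = 32 assignments to the other variables satisfy what remains.
With a = False, by the same count on the reduced clause set, 2 assignments work.
(One model: a=F, b=T, c=F, d=T, e=T, f=F.)
Total: 2 + 2 = 4.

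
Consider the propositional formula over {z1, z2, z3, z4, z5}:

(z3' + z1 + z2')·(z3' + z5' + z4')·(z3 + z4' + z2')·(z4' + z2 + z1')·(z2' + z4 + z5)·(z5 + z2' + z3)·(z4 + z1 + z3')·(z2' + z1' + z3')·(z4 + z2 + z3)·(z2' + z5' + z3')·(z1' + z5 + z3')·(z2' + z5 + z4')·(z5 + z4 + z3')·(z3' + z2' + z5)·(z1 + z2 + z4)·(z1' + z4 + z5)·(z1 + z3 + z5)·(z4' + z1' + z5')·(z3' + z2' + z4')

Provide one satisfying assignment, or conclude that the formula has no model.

z1: 0; z2: 0; z3: 1; z4: 1; z5: 0

Branch on z3: set z3 = 1.
Branch on z1: set z1 = 0.
The clause (z2') is unit, so z2 = 0.
The clause (z4) is unit, so z4 = 1.
The clause (z5') is unit, so z5 = 0.
All clauses are satisfied.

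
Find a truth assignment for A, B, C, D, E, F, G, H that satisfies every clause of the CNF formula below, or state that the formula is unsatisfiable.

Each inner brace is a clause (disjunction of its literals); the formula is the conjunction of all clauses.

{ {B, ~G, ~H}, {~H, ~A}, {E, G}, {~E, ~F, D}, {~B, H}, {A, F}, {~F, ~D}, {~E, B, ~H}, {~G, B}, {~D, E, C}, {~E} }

The clause (~E) is unit, so E = 0.
The clause (G) is unit, so G = 1.
The clause (B) is unit, so B = 1.
The clause (H) is unit, so H = 1.
The clause (~A) is unit, so A = 0.
The clause (F) is unit, so F = 1.
The clause (~D) is unit, so D = 0.
No clause remains; C is free.

A ↦ 0, B ↦ 1, C ↦ 0, D ↦ 0, E ↦ 0, F ↦ 1, G ↦ 1, H ↦ 1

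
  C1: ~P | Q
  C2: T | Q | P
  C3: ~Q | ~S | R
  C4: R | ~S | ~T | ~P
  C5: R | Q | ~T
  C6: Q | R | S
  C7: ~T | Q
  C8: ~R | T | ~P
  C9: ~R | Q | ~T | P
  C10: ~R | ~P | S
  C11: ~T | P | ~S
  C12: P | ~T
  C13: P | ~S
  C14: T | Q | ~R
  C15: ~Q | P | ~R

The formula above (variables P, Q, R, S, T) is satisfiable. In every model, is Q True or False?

True

Suppose Q = 0.
The clause (~P) is unit, so P = 0.
The clause (T) is unit, so T = 1.
That conflicts with the unit clause (~T).
So every satisfying assignment has Q = True.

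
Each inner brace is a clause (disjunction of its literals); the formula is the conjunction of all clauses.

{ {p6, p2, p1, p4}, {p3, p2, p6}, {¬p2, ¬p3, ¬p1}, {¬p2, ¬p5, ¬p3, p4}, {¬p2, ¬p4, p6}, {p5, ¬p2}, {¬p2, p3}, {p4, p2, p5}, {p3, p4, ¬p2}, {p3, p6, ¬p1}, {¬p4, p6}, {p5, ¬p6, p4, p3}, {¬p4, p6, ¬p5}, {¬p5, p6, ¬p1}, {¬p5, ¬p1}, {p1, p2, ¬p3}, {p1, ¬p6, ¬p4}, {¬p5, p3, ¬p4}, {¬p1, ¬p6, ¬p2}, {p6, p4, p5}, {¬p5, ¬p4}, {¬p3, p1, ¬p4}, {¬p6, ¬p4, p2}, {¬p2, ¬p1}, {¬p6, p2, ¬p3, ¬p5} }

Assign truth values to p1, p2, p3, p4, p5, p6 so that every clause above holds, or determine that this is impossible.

Try p5 = True.
The clause (¬p1) is unit, so p1 = False.
The clause (¬p4) is unit, so p4 = False.
Try p6 = True.
Try p2 = False.
The clause (¬p3) is unit, so p3 = False.
This assignment satisfies each clause.

p1 ↦ False, p2 ↦ False, p3 ↦ False, p4 ↦ False, p5 ↦ True, p6 ↦ True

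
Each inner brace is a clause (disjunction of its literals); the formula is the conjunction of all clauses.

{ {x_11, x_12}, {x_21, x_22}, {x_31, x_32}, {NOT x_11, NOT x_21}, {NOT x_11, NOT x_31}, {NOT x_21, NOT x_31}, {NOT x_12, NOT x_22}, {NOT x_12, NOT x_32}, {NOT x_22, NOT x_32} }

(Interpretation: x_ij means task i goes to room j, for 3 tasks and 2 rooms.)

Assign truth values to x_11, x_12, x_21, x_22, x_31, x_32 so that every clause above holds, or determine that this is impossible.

UNSATISFIABLE

Try x_11 = true.
(NOT x_21) alone gives x_21 = false.
(x_22) alone gives x_22 = true.
(NOT x_31) alone gives x_31 = false.
(x_32) alone gives x_32 = true.
But (NOT x_32) is also a unit clause — contradiction.
Backtrack on x_11: now try x_11 = false.
(x_12) alone gives x_12 = true.
(NOT x_22) alone gives x_22 = false.
(x_21) alone gives x_21 = true.
(NOT x_31) alone gives x_31 = false.
(x_32) alone gives x_32 = true.
But (NOT x_32) is also a unit clause — contradiction.
Neither x_11 = true nor x_11 = false works.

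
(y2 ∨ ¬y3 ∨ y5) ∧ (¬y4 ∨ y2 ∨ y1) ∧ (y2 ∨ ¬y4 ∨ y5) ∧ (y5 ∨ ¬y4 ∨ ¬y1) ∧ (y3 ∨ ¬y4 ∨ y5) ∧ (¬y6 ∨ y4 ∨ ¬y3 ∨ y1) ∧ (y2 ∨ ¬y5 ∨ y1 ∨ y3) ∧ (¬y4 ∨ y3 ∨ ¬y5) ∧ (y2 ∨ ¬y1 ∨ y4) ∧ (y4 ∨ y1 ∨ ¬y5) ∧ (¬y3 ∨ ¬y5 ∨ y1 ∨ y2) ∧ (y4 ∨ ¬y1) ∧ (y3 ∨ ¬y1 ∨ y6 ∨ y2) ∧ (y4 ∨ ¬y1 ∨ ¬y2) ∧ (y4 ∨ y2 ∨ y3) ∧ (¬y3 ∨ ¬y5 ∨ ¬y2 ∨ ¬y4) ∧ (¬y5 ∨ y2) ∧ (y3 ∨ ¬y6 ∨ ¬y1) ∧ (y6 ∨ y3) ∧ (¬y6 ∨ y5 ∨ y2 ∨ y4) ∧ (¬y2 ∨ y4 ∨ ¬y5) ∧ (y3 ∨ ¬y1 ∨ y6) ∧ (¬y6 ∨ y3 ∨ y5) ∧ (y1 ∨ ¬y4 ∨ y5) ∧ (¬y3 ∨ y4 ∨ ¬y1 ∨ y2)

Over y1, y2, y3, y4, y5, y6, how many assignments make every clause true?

1

There are 2^6 = 64 truth assignments over (y1, y2, y3, y4, y5, y6).
Split on y2. With y2 = True, the clauses containing y2 are satisfied and ¬y2 drops from the rest; 1 of the 2^5 = 32 assignments to the other variables satisfy what remains.
With y2 = False, by the same count on the reduced clause set, 0 assignments work.
Total: 1 + 0 = 1.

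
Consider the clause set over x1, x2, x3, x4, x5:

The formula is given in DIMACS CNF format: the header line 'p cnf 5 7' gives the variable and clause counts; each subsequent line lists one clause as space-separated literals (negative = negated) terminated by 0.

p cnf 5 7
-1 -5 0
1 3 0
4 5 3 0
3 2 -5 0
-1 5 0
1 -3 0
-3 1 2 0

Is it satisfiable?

Suppose x1 = False.
(x3) alone gives x3 = True.
That conflicts with the unit clause (¬x3).
That branch fails; take x1 = True instead.
(¬x5) alone gives x5 = False.
That conflicts with the unit clause (x5).
Neither x1 = True nor x1 = False works.
No assignment satisfies every clause.

No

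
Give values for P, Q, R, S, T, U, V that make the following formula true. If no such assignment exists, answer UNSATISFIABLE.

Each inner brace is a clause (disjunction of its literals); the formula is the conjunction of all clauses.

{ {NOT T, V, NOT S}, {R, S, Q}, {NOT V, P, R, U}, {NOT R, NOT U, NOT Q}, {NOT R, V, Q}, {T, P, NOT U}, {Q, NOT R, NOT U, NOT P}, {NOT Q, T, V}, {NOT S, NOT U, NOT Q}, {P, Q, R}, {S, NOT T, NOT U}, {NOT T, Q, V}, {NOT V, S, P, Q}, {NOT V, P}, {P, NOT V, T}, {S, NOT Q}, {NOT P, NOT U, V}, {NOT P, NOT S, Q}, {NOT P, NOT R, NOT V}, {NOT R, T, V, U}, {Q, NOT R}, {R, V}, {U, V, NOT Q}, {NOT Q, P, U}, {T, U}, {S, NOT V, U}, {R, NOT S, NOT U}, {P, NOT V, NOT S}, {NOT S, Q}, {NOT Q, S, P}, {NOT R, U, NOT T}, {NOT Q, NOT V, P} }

P ↦ true; Q ↦ true; R ↦ false; S ↦ true; T ↦ true; U ↦ false; V ↦ true

Case V = true:
(P) alone gives P = true.
(NOT R) alone gives R = false.
Case S = true:
(Q) alone gives Q = true.
(NOT U) alone gives U = false.
(T) alone gives T = true.
All clauses are satisfied.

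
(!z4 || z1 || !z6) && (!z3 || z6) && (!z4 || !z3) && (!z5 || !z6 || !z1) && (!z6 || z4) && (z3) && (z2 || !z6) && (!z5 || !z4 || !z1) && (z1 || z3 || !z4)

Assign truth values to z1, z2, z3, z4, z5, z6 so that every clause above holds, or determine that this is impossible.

UNSATISFIABLE

(z3) alone gives z3 = true.
(z6) alone gives z6 = true.
(!z4) alone gives z4 = false.
But (z4) is also a unit clause — contradiction.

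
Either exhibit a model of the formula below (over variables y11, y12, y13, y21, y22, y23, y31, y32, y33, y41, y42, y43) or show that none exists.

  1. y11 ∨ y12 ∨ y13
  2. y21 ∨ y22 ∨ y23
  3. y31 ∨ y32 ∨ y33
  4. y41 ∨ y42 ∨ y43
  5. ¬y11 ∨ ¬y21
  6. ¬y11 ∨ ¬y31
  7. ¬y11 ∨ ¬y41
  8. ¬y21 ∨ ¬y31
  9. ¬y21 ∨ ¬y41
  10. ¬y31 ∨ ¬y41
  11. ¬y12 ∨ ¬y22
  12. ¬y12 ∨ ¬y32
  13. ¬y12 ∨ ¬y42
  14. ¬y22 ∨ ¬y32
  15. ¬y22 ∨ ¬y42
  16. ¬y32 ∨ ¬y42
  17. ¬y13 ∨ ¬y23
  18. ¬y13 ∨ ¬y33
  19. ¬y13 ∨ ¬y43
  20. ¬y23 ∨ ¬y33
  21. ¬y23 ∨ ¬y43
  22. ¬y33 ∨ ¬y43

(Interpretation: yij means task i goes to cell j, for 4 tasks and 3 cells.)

Case y11 = False:
Case y12 = True:
The clause (¬y22) is unit, so y22 = False.
The clause (¬y32) is unit, so y32 = False.
The clause (¬y42) is unit, so y42 = False.
Case y21 = True:
The clause (¬y31) is unit, so y31 = False.
The clause (y33) is unit, so y33 = True.
The clause (¬y41) is unit, so y41 = False.
The clause (y43) is unit, so y43 = True.
Now (¬y43) is unsatisfied and unit — conflict.
That branch fails; take y21 = False instead.
The clause (y23) is unit, so y23 = True.
The clause (¬y13) is unit, so y13 = False.
The clause (¬y33) is unit, so y33 = False.
The clause (y31) is unit, so y31 = True.
The clause (¬y41) is unit, so y41 = False.
The clause (y43) is unit, so y43 = True.
Now (¬y43) is unsatisfied and unit — conflict.
Neither y21 = True nor y21 = False works.
That branch fails; take y12 = False instead.
The clause (y13) is unit, so y13 = True.
The clause (¬y23) is unit, so y23 = False.
The clause (¬y33) is unit, so y33 = False.
The clause (¬y43) is unit, so y43 = False.
Case y21 = True:
The clause (¬y31) is unit, so y31 = False.
The clause (y32) is unit, so y32 = True.
The clause (¬y41) is unit, so y41 = False.
The clause (y42) is unit, so y42 = True.
Now (¬y42) is unsatisfied and unit — conflict.
That branch fails; take y21 = False instead.
The clause (y22) is unit, so y22 = True.
The clause (¬y32) is unit, so y32 = False.
The clause (y31) is unit, so y31 = True.
The clause (¬y41) is unit, so y41 = False.
The clause (y42) is unit, so y42 = True.
Now (¬y42) is unsatisfied and unit — conflict.
Neither y21 = True nor y21 = False works.
Neither y12 = True nor y12 = False works.
That branch fails; take y11 = True instead.
The clause (¬y21) is unit, so y21 = False.
The clause (¬y31) is unit, so y31 = False.
The clause (¬y41) is unit, so y41 = False.
Case y22 = True:
The clause (¬y12) is unit, so y12 = False.
The clause (¬y32) is unit, so y32 = False.
The clause (y33) is unit, so y33 = True.
The clause (¬y42) is unit, so y42 = False.
The clause (y43) is unit, so y43 = True.
Now (¬y43) is unsatisfied and unit — conflict.
That branch fails; take y22 = False instead.
The clause (y23) is unit, so y23 = True.
The clause (¬y13) is unit, so y13 = False.
The clause (¬y33) is unit, so y33 = False.
The clause (y32) is unit, so y32 = True.
The clause (¬y12) is unit, so y12 = False.
The clause (¬y42) is unit, so y42 = False.
The clause (y43) is unit, so y43 = True.
Now (¬y43) is unsatisfied and unit — conflict.
Neither y22 = True nor y22 = False works.
Neither y11 = True nor y11 = False works.

UNSATISFIABLE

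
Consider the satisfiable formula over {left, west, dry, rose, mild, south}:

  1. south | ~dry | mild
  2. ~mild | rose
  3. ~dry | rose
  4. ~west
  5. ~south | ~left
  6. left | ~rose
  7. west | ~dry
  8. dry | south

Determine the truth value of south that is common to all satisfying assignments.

Suppose south = 0.
Unit clause (~west) forces west = 0.
Unit clause (~dry) forces dry = 0.
That conflicts with the unit clause (dry).
So every satisfying assignment has south = True.

True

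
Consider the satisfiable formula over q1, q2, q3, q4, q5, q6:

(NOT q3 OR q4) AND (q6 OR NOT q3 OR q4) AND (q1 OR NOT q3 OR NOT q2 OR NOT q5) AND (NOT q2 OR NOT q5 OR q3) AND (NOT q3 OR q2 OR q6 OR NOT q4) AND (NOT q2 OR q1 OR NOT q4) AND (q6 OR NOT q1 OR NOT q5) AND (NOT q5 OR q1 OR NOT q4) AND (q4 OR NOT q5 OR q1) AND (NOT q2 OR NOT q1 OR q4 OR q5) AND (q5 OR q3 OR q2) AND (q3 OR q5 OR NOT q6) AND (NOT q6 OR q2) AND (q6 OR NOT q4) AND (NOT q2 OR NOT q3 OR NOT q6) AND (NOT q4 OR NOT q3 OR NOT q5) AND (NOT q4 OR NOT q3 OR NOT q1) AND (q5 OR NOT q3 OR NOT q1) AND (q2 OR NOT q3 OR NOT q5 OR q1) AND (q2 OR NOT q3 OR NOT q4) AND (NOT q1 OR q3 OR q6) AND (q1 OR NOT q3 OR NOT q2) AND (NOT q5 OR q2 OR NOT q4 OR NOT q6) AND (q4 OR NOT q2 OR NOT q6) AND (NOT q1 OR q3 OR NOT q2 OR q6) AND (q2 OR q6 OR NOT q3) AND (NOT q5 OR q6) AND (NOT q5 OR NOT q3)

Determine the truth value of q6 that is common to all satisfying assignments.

Suppose q6 = true.
Unit clause (q2) forces q2 = true.
Unit clause (NOT q3) forces q3 = false.
Unit clause (NOT q5) forces q5 = false.
But (q5) is also a unit clause — contradiction.
So every satisfying assignment has q6 = False.

False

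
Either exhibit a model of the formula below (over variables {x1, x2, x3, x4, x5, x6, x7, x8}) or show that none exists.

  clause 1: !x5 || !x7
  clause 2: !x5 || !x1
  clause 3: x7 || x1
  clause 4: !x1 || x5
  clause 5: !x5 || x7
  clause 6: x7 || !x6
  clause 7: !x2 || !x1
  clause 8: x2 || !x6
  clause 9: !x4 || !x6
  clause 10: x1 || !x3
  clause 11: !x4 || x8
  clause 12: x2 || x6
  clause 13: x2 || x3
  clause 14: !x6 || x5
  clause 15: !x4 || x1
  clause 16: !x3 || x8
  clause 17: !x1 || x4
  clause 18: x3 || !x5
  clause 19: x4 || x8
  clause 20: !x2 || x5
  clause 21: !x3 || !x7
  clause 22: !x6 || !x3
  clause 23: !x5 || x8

Branch on x5: set x5 = false.
(!x1) alone gives x1 = false.
(x7) alone gives x7 = true.
(!x3) alone gives x3 = false.
(x2) alone gives x2 = true.
But (!x2) is also a unit clause — contradiction.
Undo x5 and try x5 = true.
(!x7) alone gives x7 = false.
But (x7) is also a unit clause — contradiction.
Neither x5 = true nor x5 = false works.

UNSATISFIABLE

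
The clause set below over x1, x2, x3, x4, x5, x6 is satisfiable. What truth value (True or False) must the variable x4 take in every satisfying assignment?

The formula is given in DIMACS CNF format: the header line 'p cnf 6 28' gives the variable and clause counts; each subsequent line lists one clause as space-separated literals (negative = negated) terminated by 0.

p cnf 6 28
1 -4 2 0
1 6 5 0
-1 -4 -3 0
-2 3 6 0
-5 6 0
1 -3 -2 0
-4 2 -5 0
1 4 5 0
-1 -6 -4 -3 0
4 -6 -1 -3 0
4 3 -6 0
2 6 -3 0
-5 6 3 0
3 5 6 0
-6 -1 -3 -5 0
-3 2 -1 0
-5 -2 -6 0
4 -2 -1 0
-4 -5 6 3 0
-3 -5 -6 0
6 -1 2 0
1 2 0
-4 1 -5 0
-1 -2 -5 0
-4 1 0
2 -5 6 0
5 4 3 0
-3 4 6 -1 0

Suppose x4 = False.
Suppose x5 = False.
(x1) alone gives x1 = True.
(¬x2) alone gives x2 = False.
(¬x3) alone gives x3 = False.
But (x3) is also a unit clause — contradiction.
Backtrack on x5: now try x5 = True.
(x6) alone gives x6 = True.
(x3) alone gives x3 = True.
But (¬x3) is also a unit clause — contradiction.
Both values of x5 lead to a conflict.
So every satisfying assignment has x4 = True.

True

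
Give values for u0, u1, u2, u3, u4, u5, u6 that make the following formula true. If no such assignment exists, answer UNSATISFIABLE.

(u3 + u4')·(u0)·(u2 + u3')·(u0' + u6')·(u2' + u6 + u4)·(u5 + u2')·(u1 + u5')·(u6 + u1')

u0=1, u1=0, u2=0, u3=0, u4=0, u5=0, u6=0

(u0) alone gives u0 = 1.
(u6') alone gives u6 = 0.
(u1') alone gives u1 = 0.
(u5') alone gives u5 = 0.
(u2') alone gives u2 = 0.
(u3') alone gives u3 = 0.
(u4') alone gives u4 = 0.
Every clause now holds.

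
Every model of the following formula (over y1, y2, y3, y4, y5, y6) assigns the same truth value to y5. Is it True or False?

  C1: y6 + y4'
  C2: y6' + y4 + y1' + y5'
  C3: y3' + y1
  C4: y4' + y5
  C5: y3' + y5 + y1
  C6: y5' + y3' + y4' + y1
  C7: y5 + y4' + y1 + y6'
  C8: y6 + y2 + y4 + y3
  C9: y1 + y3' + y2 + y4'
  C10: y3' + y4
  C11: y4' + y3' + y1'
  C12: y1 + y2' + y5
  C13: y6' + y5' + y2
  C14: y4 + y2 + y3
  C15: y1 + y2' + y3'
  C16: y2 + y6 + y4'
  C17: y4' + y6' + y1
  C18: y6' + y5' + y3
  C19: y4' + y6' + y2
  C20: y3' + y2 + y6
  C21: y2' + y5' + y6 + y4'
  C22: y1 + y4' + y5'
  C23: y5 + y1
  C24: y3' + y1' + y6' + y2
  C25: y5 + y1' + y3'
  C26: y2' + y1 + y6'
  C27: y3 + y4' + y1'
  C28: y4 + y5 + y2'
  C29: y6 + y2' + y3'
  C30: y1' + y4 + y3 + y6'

True

Suppose y5 = 0.
The clause (y4') is unit, so y4 = 0.
The clause (y3') is unit, so y3 = 0.
The clause (y2) is unit, so y2 = 1.
Now (y2') is unsatisfied and unit — conflict.
So every satisfying assignment has y5 = True.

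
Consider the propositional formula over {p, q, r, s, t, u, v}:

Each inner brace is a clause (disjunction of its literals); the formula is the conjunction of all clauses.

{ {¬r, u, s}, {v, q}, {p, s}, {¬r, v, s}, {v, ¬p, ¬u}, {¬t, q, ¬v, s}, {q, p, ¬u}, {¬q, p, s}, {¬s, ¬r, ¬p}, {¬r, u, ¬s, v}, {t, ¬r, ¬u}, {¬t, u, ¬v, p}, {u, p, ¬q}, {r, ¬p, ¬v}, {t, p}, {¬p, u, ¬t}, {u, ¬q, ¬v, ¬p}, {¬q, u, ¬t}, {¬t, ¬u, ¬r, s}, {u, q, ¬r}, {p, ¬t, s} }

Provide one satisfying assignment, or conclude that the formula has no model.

p ↦ False, q ↦ True, r ↦ True, s ↦ True, t ↦ True, u ↦ True, v ↦ True

Case v = True:
Case p = False:
Unit clause (s) forces s = True.
Unit clause (t) forces t = True.
Unit clause (u) forces u = True.
Unit clause (q) forces q = True.
All clauses hold; r can take either value.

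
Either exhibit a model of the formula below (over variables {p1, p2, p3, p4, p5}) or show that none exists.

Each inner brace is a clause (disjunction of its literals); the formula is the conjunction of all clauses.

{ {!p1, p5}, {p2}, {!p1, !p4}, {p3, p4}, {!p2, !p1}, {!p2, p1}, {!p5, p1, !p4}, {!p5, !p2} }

(p2) alone gives p2 = true.
(!p1) alone gives p1 = false.
That conflicts with the unit clause (p1).

UNSATISFIABLE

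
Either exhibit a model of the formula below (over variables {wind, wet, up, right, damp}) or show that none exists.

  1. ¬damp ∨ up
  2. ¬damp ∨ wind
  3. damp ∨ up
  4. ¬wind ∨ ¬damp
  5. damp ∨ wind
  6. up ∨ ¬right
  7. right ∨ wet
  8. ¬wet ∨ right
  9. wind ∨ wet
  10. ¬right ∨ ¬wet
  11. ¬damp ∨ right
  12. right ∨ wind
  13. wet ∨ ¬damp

wind=True, wet=False, up=True, right=True, damp=False

Case damp = False:
The clause (up) is unit, so up = True.
The clause (wind) is unit, so wind = True.
Case right = True:
The clause (¬wet) is unit, so wet = False.
This assignment satisfies each clause.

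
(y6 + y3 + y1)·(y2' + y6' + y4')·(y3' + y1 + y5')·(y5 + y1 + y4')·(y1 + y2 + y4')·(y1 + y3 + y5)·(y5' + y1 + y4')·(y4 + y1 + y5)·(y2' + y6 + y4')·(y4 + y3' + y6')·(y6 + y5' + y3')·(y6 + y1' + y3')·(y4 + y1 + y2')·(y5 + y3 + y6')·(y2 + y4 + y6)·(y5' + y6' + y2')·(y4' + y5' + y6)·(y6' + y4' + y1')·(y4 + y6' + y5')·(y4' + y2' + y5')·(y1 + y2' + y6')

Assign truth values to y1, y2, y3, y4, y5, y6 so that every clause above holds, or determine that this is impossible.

Suppose y6 = 0.
Suppose y3 = 0.
From the singleton clause (y1), y1 = 1.
Suppose y2 = 0.
From the singleton clause (y4), y4 = 1.
From the singleton clause (y5'), y5 = 0.
Every clause now holds.

y1 ↦ 1; y2 ↦ 0; y3 ↦ 0; y4 ↦ 1; y5 ↦ 0; y6 ↦ 0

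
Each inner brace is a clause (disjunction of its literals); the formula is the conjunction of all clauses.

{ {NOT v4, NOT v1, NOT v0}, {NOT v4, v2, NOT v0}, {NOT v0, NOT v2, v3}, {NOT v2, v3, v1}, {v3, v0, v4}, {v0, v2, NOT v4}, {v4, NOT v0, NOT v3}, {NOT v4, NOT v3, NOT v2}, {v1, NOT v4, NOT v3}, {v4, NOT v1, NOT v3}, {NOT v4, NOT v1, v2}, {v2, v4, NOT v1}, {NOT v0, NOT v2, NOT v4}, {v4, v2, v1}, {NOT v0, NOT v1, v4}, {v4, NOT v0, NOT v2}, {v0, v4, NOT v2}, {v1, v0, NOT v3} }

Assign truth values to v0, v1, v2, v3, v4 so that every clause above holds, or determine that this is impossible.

Suppose v4 = true.
Suppose v1 = true.
(NOT v0) alone gives v0 = false.
(v2) alone gives v2 = true.
(NOT v3) alone gives v3 = false.
All clauses are satisfied.

v0 ↦ false,  v1 ↦ true,  v2 ↦ true,  v3 ↦ false,  v4 ↦ true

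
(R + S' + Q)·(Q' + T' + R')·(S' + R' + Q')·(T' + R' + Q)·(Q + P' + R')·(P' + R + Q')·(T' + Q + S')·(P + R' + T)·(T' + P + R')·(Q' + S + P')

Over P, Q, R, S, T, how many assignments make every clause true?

8

There are 2^5 = 32 truth assignments over (P, Q, R, S, T).
Split on Q. With Q = 1, the clauses containing Q are satisfied and Q' drops from the rest; 4 of the 2^4 = 16 assignments to the other variables satisfy what remains.
With Q = 0, by the same count on the reduced clause set, 4 assignments work.
(One model: P=F, Q=F, R=F, S=F, T=F.)
Total: 4 + 4 = 8.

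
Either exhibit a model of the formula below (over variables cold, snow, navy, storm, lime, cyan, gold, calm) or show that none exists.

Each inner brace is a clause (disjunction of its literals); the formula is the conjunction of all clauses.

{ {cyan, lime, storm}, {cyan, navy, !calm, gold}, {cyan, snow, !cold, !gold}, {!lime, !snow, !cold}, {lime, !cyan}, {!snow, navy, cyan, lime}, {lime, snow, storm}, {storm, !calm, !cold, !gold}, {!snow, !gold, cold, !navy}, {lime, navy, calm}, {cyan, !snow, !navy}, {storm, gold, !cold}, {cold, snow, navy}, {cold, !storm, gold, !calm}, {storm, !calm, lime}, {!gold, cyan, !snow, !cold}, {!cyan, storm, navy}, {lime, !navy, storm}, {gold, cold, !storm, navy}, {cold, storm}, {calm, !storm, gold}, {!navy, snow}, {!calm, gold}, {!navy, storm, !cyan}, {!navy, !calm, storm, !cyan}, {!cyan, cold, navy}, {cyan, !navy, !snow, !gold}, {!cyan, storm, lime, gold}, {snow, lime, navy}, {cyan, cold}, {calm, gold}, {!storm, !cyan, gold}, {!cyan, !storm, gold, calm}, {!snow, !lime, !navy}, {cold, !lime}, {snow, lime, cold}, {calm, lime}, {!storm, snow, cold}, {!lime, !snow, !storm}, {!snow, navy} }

cold: true; snow: false; navy: false; storm: true; lime: true; cyan: true; gold: true; calm: false

Try lime = true.
From the singleton clause (cold), cold = true.
From the singleton clause (!snow), snow = false.
From the singleton clause (!navy), navy = false.
Try cyan = true.
From the singleton clause (storm), storm = true.
From the singleton clause (gold), gold = true.
Every clause is now satisfied; calm is unconstrained.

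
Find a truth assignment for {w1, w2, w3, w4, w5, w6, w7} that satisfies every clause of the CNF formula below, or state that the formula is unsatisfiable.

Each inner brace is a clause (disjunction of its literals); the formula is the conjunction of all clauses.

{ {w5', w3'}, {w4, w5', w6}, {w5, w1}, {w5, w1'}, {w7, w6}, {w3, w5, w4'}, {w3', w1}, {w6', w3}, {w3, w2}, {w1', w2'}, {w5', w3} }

Case w5 = 0:
(w1) alone gives w1 = 1.
But (w1') is also a unit clause — contradiction.
Backtrack on w5: now try w5 = 1.
(w3') alone gives w3 = 0.
But (w3) is also a unit clause — contradiction.
Neither w5 = 1 nor w5 = 0 works.

UNSATISFIABLE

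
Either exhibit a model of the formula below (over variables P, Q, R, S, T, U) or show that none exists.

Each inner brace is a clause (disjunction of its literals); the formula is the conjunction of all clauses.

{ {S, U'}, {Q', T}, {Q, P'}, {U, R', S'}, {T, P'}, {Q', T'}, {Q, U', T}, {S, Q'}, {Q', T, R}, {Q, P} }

UNSATISFIABLE

Case S = 1:
Case Q = 0:
Unit clause (P') forces P = 0.
But (P) is also a unit clause — contradiction.
Backtrack on Q: now try Q = 1.
Unit clause (T) forces T = 1.
But (T') is also a unit clause — contradiction.
Either choice for Q ends in contradiction.
Backtrack on S: now try S = 0.
Unit clause (U') forces U = 0.
Unit clause (Q') forces Q = 0.
Unit clause (P') forces P = 0.
But (P) is also a unit clause — contradiction.
Either choice for S ends in contradiction.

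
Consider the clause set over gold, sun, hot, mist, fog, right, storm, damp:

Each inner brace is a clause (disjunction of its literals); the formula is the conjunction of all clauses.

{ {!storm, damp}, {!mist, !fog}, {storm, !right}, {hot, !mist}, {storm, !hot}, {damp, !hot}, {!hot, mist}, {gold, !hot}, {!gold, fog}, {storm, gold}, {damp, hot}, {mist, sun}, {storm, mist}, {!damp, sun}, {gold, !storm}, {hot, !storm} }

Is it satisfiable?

Case storm = false:
(!right) alone gives right = false.
(!hot) alone gives hot = false.
(!mist) alone gives mist = false.
That conflicts with the unit clause (mist).
Backtrack on storm: now try storm = true.
(damp) alone gives damp = true.
(sun) alone gives sun = true.
(gold) alone gives gold = true.
(fog) alone gives fog = true.
(!mist) alone gives mist = false.
(!hot) alone gives hot = false.
That conflicts with the unit clause (hot).
Neither storm = true nor storm = false works.
No assignment satisfies every clause.

No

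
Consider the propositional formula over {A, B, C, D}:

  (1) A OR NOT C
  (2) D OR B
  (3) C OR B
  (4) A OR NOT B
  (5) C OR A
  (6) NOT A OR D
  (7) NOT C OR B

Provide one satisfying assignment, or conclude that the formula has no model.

Branch on A: set A = true.
The clause (D) is unit, so D = true.
Branch on C: set C = false.
The clause (B) is unit, so B = true.
This assignment satisfies each clause.

A: true; B: true; C: false; D: true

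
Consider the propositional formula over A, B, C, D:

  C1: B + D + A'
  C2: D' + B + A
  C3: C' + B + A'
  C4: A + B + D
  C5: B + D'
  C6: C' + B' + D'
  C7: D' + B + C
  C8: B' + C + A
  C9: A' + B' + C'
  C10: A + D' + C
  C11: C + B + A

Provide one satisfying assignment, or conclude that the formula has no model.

Suppose B = 1.
Suppose C = 1.
(D') alone gives D = 0.
(A') alone gives A = 0.
All clauses are satisfied.

A ↦ 0; B ↦ 1; C ↦ 1; D ↦ 0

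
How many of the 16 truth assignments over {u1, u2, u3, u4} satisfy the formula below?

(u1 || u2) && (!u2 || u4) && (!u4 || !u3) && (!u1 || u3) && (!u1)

There are 2^4 = 16 truth assignments over (u1, u2, u3, u4).
Check each against the 5 clauses (columns in the order u1, u2, u3, u4):
  F F F F  ✗ fails (u1 || u2)
  F F F T  ✗ fails (u1 || u2)
  F F T F  ✗ fails (u1 || u2)
  F F T T  ✗ fails (u1 || u2)
  F T F F  ✗ fails (!u2 || u4)
  F T F T  ✓ satisfies all
  F T T F  ✗ fails (!u2 || u4)
  F T T T  ✗ fails (!u4 || !u3)
  T F F F  ✗ fails (!u1 || u3)
  T F F T  ✗ fails (!u1 || u3)
  T F T F  ✗ fails (!u1)
  T F T T  ✗ fails (!u4 || !u3)
  T T F F  ✗ fails (!u2 || u4)
  T T F T  ✗ fails (!u1 || u3)
  T T T F  ✗ fails (!u2 || u4)
  T T T T  ✗ fails (!u4 || !u3)
1 of the 16 rows is a model.

1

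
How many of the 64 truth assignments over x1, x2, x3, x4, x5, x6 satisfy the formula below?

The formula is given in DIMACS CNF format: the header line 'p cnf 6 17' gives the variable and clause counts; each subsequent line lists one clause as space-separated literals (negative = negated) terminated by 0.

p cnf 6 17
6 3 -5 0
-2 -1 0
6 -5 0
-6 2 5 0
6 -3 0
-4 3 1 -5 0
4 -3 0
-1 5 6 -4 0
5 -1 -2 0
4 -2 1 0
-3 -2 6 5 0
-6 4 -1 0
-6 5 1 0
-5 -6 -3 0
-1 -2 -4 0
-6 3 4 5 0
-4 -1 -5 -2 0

6

There are 2^6 = 64 truth assignments over (x1, x2, x3, x4, x5, x6).
Split on x3. With x3 = True, the clauses containing x3 are satisfied and ¬x3 drops from the rest; 0 of the 2^5 = 32 assignments to the other variables satisfy what remains.
With x3 = False, by the same count on the reduced clause set, 6 assignments work.
Total: 0 + 6 = 6.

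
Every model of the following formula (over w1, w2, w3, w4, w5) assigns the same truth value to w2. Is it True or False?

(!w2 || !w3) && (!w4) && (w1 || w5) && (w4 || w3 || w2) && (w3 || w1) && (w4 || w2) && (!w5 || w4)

True

Suppose w2 = false.
(!w4) alone gives w4 = false.
That conflicts with the unit clause (w4).
So every satisfying assignment has w2 = True.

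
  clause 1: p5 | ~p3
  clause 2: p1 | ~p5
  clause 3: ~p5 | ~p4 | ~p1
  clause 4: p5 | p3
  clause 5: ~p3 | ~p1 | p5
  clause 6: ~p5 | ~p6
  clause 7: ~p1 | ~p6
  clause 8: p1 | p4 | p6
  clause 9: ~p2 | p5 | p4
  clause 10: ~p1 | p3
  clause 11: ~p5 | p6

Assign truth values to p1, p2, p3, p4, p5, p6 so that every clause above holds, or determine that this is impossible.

UNSATISFIABLE

Case p5 = 1:
From the singleton clause (p1), p1 = 1.
From the singleton clause (~p4), p4 = 0.
From the singleton clause (~p6), p6 = 0.
But (p6) is also a unit clause — contradiction.
Undo p5 and try p5 = 0.
From the singleton clause (~p3), p3 = 0.
But (p3) is also a unit clause — contradiction.
Neither p5 = 1 nor p5 = 0 works.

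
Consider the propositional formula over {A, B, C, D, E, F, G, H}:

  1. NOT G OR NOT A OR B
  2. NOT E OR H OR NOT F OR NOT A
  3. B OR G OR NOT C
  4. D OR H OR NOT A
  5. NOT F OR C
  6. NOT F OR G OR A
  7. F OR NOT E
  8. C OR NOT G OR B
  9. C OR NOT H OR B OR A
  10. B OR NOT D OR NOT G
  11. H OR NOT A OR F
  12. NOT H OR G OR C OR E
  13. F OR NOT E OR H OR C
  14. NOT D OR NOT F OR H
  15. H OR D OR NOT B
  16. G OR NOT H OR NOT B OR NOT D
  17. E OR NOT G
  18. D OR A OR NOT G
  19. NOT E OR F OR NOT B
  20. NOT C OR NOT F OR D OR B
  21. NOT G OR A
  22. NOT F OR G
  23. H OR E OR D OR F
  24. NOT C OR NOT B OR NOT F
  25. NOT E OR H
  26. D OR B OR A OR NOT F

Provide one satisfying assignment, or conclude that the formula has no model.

A=false, B=true, C=false, D=true, E=false, F=false, G=false, H=false

Branch on F: set F = false.
(NOT E) alone gives E = false.
(NOT G) alone gives G = false.
Branch on B: set B = true.
Branch on H: set H = false.
(NOT A) alone gives A = false.
(D) alone gives D = true.
No clause remains; C is free.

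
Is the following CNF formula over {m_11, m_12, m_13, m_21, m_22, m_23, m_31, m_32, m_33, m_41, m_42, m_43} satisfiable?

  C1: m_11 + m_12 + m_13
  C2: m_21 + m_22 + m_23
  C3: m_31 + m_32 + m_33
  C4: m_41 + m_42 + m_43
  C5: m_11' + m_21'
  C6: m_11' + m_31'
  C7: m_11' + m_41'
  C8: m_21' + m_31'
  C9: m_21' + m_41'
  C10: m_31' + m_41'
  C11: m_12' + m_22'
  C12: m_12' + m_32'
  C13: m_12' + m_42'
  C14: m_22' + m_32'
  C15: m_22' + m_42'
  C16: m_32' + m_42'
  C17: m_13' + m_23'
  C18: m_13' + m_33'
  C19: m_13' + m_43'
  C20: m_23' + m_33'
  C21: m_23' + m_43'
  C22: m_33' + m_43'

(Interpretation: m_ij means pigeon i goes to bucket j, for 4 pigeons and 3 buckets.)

Branch on m_11: set m_11 = 0.
Branch on m_12: set m_12 = 1.
(m_22') alone gives m_22 = 0.
(m_32') alone gives m_32 = 0.
(m_42') alone gives m_42 = 0.
Branch on m_21: set m_21 = 1.
(m_31') alone gives m_31 = 0.
(m_33) alone gives m_33 = 1.
(m_41') alone gives m_41 = 0.
(m_43) alone gives m_43 = 1.
Now (m_43') is unsatisfied and unit — conflict.
So m_21 must be the other value — set m_21 = 0.
(m_23) alone gives m_23 = 1.
(m_13') alone gives m_13 = 0.
(m_33') alone gives m_33 = 0.
(m_31) alone gives m_31 = 1.
(m_41') alone gives m_41 = 0.
(m_43) alone gives m_43 = 1.
Now (m_43') is unsatisfied and unit — conflict.
Neither m_21 = 1 nor m_21 = 0 works.
So m_12 must be the other value — set m_12 = 0.
(m_13) alone gives m_13 = 1.
(m_23') alone gives m_23 = 0.
(m_33') alone gives m_33 = 0.
(m_43') alone gives m_43 = 0.
Branch on m_21: set m_21 = 1.
(m_31') alone gives m_31 = 0.
(m_32) alone gives m_32 = 1.
(m_41') alone gives m_41 = 0.
(m_42) alone gives m_42 = 1.
Now (m_42') is unsatisfied and unit — conflict.
So m_21 must be the other value — set m_21 = 0.
(m_22) alone gives m_22 = 1.
(m_32') alone gives m_32 = 0.
(m_31) alone gives m_31 = 1.
(m_41') alone gives m_41 = 0.
(m_42) alone gives m_42 = 1.
Now (m_42') is unsatisfied and unit — conflict.
Neither m_21 = 1 nor m_21 = 0 works.
Neither m_12 = 1 nor m_12 = 0 works.
So m_11 must be the other value — set m_11 = 1.
(m_21') alone gives m_21 = 0.
(m_31') alone gives m_31 = 0.
(m_41') alone gives m_41 = 0.
Branch on m_22: set m_22 = 1.
(m_12') alone gives m_12 = 0.
(m_32') alone gives m_32 = 0.
(m_33) alone gives m_33 = 1.
(m_42') alone gives m_42 = 0.
(m_43) alone gives m_43 = 1.
Now (m_43') is unsatisfied and unit — conflict.
So m_22 must be the other value — set m_22 = 0.
(m_23) alone gives m_23 = 1.
(m_13') alone gives m_13 = 0.
(m_33') alone gives m_33 = 0.
(m_32) alone gives m_32 = 1.
(m_12') alone gives m_12 = 0.
(m_42') alone gives m_42 = 0.
(m_43) alone gives m_43 = 1.
Now (m_43') is unsatisfied and unit — conflict.
Neither m_22 = 1 nor m_22 = 0 works.
Neither m_11 = 1 nor m_11 = 0 works.
No assignment satisfies every clause.

No, unsatisfiable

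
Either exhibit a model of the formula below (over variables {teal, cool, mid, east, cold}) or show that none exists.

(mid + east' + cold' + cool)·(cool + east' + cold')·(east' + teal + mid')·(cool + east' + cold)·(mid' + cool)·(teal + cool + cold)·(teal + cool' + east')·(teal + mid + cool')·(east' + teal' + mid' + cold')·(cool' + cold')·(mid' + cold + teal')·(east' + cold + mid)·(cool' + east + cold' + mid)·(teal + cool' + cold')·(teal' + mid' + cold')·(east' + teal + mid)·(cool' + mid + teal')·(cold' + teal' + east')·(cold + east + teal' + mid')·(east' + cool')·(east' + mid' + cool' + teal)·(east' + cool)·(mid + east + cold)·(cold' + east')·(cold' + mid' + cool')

teal=0, cool=1, mid=1, east=0, cold=0

Case mid = 1:
Unit clause (cool) forces cool = 1.
Unit clause (cold') forces cold = 0.
Unit clause (teal') forces teal = 0.
Unit clause (east') forces east = 0.
This assignment satisfies each clause.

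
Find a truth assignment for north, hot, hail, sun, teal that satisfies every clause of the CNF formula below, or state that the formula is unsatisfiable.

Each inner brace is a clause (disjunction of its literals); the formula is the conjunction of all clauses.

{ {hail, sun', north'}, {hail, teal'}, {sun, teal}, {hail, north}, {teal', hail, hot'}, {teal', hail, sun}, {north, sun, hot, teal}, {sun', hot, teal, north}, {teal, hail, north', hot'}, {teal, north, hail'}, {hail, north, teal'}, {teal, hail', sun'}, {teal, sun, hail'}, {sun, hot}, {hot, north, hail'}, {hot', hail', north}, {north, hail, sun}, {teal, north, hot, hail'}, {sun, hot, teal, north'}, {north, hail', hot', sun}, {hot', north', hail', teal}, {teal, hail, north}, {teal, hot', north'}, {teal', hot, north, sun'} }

north: 1, hot: 1, hail: 1, sun: 1, teal: 1

Branch on hail: set hail = 1.
Branch on sun: set sun = 1.
From the singleton clause (teal), teal = 1.
Branch on hot: set hot = 1.
From the singleton clause (north), north = 1.
Every clause now holds.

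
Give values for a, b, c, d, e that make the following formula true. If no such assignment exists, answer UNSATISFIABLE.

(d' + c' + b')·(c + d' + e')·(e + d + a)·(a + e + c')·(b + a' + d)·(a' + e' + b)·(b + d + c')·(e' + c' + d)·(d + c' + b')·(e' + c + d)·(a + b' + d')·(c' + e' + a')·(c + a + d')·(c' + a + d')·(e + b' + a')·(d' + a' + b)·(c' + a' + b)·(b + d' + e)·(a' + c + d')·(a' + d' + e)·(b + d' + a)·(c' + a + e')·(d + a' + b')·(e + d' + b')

UNSATISFIABLE

Try d = 0.
Try e = 1.
The clause (c') is unit, so c = 0.
Now (c) is unsatisfied and unit — conflict.
So e must be the other value — set e = 0.
The clause (a) is unit, so a = 1.
The clause (b) is unit, so b = 1.
Now (b') is unsatisfied and unit — conflict.
Both values of e lead to a conflict.
So d must be the other value — set d = 1.
Try c = 0.
The clause (e') is unit, so e = 0.
The clause (a) is unit, so a = 1.
Now (a') is unsatisfied and unit — conflict.
So c must be the other value — set c = 1.
The clause (b') is unit, so b = 0.
The clause (a) is unit, so a = 1.
Now (a') is unsatisfied and unit — conflict.
Both values of c lead to a conflict.
Both values of d lead to a conflict.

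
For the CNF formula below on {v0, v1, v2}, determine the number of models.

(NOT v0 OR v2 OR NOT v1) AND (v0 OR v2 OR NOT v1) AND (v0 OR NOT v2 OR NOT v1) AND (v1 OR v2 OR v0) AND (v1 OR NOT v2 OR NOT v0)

There are 2^3 = 8 truth assignments over (v0, v1, v2).
Split on v0. With v0 = true, the clauses containing v0 are satisfied and NOT v0 drops from the rest; 2 of the 2^2 = 4 assignments to the other variables satisfy what remains.
With v0 = false, by the same count on the reduced clause set, 1 assignment works.
Total: 2 + 1 = 3.

3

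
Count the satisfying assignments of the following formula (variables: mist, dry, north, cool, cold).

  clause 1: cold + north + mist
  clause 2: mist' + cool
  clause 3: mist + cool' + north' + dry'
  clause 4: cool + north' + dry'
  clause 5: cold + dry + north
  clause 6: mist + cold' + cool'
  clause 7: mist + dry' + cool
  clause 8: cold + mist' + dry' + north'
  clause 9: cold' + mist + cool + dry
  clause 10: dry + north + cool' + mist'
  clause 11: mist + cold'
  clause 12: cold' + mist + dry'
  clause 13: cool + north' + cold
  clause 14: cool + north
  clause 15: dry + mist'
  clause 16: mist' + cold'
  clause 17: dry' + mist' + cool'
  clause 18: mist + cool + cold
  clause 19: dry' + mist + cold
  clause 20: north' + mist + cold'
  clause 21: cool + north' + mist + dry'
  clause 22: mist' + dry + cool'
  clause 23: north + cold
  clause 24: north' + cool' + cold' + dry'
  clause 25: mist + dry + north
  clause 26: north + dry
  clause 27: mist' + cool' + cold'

1

There are 2^5 = 32 truth assignments over (mist, dry, north, cool, cold).
Split on dry. With dry = 1, the clauses containing dry are satisfied and dry' drops from the rest; 0 of the 2^4 = 16 assignments to the other variables satisfy what remains.
With dry = 0, by the same count on the reduced clause set, 1 assignment works.
Total: 0 + 1 = 1.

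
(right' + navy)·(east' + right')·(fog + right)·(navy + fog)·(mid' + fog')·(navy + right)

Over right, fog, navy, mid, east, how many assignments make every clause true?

There are 2^5 = 32 truth assignments over (right, fog, navy, mid, east).
Split on navy. With navy = 1, the clauses containing navy are satisfied and navy' drops from the rest; 5 of the 2^4 = 16 assignments to the other variables satisfy what remains.
With navy = 0, by the same count on the reduced clause set, 0 assignments work.
(One model: right=F, fog=T, navy=T, mid=F, east=F.)
Total: 5 + 0 = 5.

5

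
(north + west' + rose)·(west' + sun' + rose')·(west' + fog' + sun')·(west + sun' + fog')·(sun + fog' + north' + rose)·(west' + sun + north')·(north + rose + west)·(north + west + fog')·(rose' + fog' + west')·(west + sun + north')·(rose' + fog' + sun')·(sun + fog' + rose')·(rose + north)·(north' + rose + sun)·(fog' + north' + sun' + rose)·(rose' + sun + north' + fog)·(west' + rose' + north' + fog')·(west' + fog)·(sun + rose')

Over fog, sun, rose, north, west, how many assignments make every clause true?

3

There are 2^5 = 32 truth assignments over (fog, sun, rose, north, west).
Split on north. With north = 1, the clauses containing north are satisfied and north' drops from the rest; 2 of the 2^4 = 16 assignments to the other variables satisfy what remains.
With north = 0, by the same count on the reduced clause set, 1 assignment works.
Total: 2 + 1 = 3.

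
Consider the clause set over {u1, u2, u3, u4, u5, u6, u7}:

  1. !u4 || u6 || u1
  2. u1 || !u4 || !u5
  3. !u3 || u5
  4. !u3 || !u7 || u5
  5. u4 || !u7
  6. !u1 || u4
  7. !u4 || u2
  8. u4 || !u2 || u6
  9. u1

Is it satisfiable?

Unit clause (u1) forces u1 = true.
Unit clause (u4) forces u4 = true.
Unit clause (u2) forces u2 = true.
Try u3 = false.
All clauses hold; u5, u6, u7 can take either value.
A satisfying assignment: u1 ↦ true, u2 ↦ true, u3 ↦ false, u4 ↦ true, u5 ↦ false, u6 ↦ false, u7 ↦ false.

Satisfiable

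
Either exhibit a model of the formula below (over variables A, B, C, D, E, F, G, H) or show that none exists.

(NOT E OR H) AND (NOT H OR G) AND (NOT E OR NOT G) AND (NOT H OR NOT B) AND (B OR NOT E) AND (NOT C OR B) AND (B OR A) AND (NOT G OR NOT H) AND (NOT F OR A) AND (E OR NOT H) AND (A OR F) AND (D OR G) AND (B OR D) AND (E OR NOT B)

A=true,  B=false,  C=false,  D=true,  E=false,  F=true,  G=true,  H=false

Try E = false.
Unit clause (NOT H) forces H = false.
Unit clause (NOT B) forces B = false.
Unit clause (NOT C) forces C = false.
Unit clause (A) forces A = true.
Unit clause (D) forces D = true.
All clauses hold; F, G can take either value.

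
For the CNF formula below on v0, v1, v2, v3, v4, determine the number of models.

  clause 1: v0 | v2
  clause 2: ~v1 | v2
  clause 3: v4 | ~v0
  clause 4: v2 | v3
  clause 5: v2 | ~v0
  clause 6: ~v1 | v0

There are 2^5 = 32 truth assignments over (v0, v1, v2, v3, v4).
Split on v2. With v2 = 1, the clauses containing v2 are satisfied and ~v2 drops from the rest; 8 of the 2^4 = 16 assignments to the other variables satisfy what remains.
With v2 = 0, by the same count on the reduced clause set, 0 assignments work.
Total: 8 + 0 = 8.

8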